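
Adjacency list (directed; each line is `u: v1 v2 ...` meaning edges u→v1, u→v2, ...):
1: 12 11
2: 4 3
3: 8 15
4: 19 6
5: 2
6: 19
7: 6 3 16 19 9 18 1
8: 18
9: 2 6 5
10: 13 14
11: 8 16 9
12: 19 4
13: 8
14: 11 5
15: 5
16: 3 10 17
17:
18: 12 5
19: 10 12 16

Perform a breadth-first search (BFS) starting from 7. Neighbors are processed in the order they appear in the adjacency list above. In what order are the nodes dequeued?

7, 6, 3, 16, 19, 9, 18, 1, 8, 15, 10, 17, 12, 2, 5, 11, 13, 14, 4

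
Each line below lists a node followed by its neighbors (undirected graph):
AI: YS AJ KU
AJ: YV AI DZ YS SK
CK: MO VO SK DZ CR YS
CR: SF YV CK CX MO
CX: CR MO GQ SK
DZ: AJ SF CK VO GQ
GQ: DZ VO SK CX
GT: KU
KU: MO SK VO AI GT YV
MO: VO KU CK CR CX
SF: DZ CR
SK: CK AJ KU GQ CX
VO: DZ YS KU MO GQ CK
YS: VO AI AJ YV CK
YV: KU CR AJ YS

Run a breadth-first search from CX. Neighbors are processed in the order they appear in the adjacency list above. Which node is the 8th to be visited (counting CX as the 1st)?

CK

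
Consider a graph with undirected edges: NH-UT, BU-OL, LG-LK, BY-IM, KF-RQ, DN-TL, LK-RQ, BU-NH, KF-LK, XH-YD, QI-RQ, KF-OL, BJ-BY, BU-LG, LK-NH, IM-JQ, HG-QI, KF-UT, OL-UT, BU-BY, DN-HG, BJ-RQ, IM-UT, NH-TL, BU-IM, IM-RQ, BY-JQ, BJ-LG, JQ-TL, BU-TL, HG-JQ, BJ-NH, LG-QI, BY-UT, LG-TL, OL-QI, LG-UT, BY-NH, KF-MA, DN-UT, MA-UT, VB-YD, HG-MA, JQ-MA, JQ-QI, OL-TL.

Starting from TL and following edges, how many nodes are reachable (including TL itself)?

BFS from TL visits: TL, BU, DN, JQ, LG, NH, OL, BY, IM, HG, UT, MA, QI, BJ, LK, KF, RQ
Reachable nodes: 17 of 20 total.

17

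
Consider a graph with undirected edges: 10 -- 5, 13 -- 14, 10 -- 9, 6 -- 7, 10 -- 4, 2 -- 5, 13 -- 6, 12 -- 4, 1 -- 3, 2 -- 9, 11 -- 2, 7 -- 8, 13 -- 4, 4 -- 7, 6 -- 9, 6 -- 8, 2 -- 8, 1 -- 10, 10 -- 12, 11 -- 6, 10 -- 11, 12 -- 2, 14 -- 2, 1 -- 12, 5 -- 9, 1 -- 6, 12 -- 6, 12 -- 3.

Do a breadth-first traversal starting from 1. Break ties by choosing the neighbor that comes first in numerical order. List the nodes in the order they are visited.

Visit 1; enqueue 3, 6, 10, 12 → queue [3, 6, 10, 12]
Visit 3 → queue [6, 10, 12]
Visit 6; enqueue 7, 8, 9, 11, 13 → queue [10, 12, 7, 8, 9, 11, 13]
Visit 10; enqueue 4, 5 → queue [12, 7, 8, 9, 11, 13, 4, 5]
Visit 12; enqueue 2 → queue [7, 8, 9, 11, 13, 4, 5, 2]
Visit 7 → queue [8, 9, 11, 13, 4, 5, 2]
Visit 8 → queue [9, 11, 13, 4, 5, 2]
Visit 9 → queue [11, 13, 4, 5, 2]
Visit 11 → queue [13, 4, 5, 2]
Visit 13; enqueue 14 → queue [4, 5, 2, 14]
Visit 4 → queue [5, 2, 14]
Visit 5 → queue [2, 14]
Visit 2 → queue [14]
Visit 14 → queue []

1 → 3 → 6 → 10 → 12 → 7 → 8 → 9 → 11 → 13 → 4 → 5 → 2 → 14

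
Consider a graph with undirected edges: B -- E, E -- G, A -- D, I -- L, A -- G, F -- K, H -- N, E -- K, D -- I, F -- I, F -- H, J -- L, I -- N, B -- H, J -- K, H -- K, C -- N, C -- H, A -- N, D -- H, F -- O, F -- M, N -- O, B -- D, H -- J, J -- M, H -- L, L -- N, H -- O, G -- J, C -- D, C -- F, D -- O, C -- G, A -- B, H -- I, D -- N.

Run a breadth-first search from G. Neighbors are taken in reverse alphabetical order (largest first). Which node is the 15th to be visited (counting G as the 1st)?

Visit G; enqueue J, E, C, A → queue [J, E, C, A]
Visit J; enqueue M, L, K, H → queue [E, C, A, M, L, K, H]
Visit E; enqueue B → queue [C, A, M, L, K, H, B]
Visit C; enqueue N, F, D → queue [A, M, L, K, H, B, N, F, D]
Visit A → queue [M, L, K, H, B, N, F, D]
Visit M → queue [L, K, H, B, N, F, D]
Visit L; enqueue I → queue [K, H, B, N, F, D, I]
Visit K → queue [H, B, N, F, D, I]
Visit H; enqueue O → queue [B, N, F, D, I, O]
Visit B → queue [N, F, D, I, O]
Visit N → queue [F, D, I, O]
Visit F → queue [D, I, O]
Visit D → queue [I, O]
Visit I → queue [O]
Visit O → queue []

Visit order: G, J, E, C, A, M, L, K, H, B, N, F, D, I, O

O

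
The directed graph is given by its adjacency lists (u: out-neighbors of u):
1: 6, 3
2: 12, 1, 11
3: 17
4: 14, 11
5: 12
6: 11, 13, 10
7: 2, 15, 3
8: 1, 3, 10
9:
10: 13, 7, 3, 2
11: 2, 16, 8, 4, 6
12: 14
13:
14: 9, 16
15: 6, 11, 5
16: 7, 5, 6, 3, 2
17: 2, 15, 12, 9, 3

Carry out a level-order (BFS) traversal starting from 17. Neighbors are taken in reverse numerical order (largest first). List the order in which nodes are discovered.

17 -> 15 -> 12 -> 9 -> 3 -> 2 -> 11 -> 6 -> 5 -> 14 -> 1 -> 16 -> 8 -> 4 -> 13 -> 10 -> 7

Visit 17; enqueue 15, 12, 9, 3, 2 → queue [15, 12, 9, 3, 2]
Visit 15; enqueue 11, 6, 5 → queue [12, 9, 3, 2, 11, 6, 5]
Visit 12; enqueue 14 → queue [9, 3, 2, 11, 6, 5, 14]
Visit 9 → queue [3, 2, 11, 6, 5, 14]
Visit 3 → queue [2, 11, 6, 5, 14]
Visit 2; enqueue 1 → queue [11, 6, 5, 14, 1]
Visit 11; enqueue 16, 8, 4 → queue [6, 5, 14, 1, 16, 8, 4]
Visit 6; enqueue 13, 10 → queue [5, 14, 1, 16, 8, 4, 13, 10]
Visit 5 → queue [14, 1, 16, 8, 4, 13, 10]
Visit 14 → queue [1, 16, 8, 4, 13, 10]
Visit 1 → queue [16, 8, 4, 13, 10]
Visit 16; enqueue 7 → queue [8, 4, 13, 10, 7]
Visit 8 → queue [4, 13, 10, 7]
Visit 4 → queue [13, 10, 7]
Visit 13 → queue [10, 7]
Visit 10 → queue [7]
Visit 7 → queue []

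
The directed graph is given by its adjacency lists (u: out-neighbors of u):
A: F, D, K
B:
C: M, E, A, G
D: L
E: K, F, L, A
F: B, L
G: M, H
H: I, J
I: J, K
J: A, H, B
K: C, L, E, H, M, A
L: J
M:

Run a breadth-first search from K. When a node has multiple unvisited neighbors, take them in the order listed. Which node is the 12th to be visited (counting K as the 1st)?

Visit K; enqueue C, L, E, H, M, A → queue [C, L, E, H, M, A]
Visit C; enqueue G → queue [L, E, H, M, A, G]
Visit L; enqueue J → queue [E, H, M, A, G, J]
Visit E; enqueue F → queue [H, M, A, G, J, F]
Visit H; enqueue I → queue [M, A, G, J, F, I]
Visit M → queue [A, G, J, F, I]
Visit A; enqueue D → queue [G, J, F, I, D]
Visit G → queue [J, F, I, D]
Visit J; enqueue B → queue [F, I, D, B]
Visit F → queue [I, D, B]
Visit I → queue [D, B]
Visit D → queue [B]
Visit B → queue []

Visit order: K, C, L, E, H, M, A, G, J, F, I, D, B

D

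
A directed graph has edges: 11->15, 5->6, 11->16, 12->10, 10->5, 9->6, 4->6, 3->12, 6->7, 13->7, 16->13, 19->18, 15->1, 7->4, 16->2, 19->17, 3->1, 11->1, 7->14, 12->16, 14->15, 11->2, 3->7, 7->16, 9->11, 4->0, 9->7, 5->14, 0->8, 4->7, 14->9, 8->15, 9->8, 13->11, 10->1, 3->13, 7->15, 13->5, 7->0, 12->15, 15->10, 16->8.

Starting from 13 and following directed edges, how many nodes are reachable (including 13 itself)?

BFS from 13 visits: 13, 5, 7, 11, 6, 14, 0, 4, 15, 16, 1, 2, 9, 8, 10
Reachable nodes: 15 of 20 total.

15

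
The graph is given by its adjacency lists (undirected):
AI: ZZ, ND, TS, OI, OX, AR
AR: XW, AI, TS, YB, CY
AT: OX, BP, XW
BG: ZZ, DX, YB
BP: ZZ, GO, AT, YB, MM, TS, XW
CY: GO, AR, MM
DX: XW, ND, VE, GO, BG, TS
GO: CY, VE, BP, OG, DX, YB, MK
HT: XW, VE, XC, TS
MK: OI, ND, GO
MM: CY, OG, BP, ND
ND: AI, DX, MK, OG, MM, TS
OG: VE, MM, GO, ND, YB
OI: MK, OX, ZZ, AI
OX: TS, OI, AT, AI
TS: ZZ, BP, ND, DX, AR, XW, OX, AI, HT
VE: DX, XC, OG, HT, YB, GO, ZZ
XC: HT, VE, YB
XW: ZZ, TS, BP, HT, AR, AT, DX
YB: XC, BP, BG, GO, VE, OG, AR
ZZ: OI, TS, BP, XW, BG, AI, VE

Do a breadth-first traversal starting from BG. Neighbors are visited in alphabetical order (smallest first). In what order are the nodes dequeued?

Visit BG; enqueue DX, YB, ZZ → queue [DX, YB, ZZ]
Visit DX; enqueue GO, ND, TS, VE, XW → queue [YB, ZZ, GO, ND, TS, VE, XW]
Visit YB; enqueue AR, BP, OG, XC → queue [ZZ, GO, ND, TS, VE, XW, AR, BP, OG, XC]
Visit ZZ; enqueue AI, OI → queue [GO, ND, TS, VE, XW, AR, BP, OG, XC, AI, OI]
Visit GO; enqueue CY, MK → queue [ND, TS, VE, XW, AR, BP, OG, XC, AI, OI, CY, MK]
Visit ND; enqueue MM → queue [TS, VE, XW, AR, BP, OG, XC, AI, OI, CY, MK, MM]
Visit TS; enqueue HT, OX → queue [VE, XW, AR, BP, OG, XC, AI, OI, CY, MK, MM, HT, OX]
Visit VE → queue [XW, AR, BP, OG, XC, AI, OI, CY, MK, MM, HT, OX]
Visit XW; enqueue AT → queue [AR, BP, OG, XC, AI, OI, CY, MK, MM, HT, OX, AT]
Visit AR → queue [BP, OG, XC, AI, OI, CY, MK, MM, HT, OX, AT]
Visit BP → queue [OG, XC, AI, OI, CY, MK, MM, HT, OX, AT]
Visit OG → queue [XC, AI, OI, CY, MK, MM, HT, OX, AT]
Visit XC → queue [AI, OI, CY, MK, MM, HT, OX, AT]
Visit AI → queue [OI, CY, MK, MM, HT, OX, AT]
Visit OI → queue [CY, MK, MM, HT, OX, AT]
Visit CY → queue [MK, MM, HT, OX, AT]
Visit MK → queue [MM, HT, OX, AT]
Visit MM → queue [HT, OX, AT]
Visit HT → queue [OX, AT]
Visit OX → queue [AT]
Visit AT → queue []

BG -> DX -> YB -> ZZ -> GO -> ND -> TS -> VE -> XW -> AR -> BP -> OG -> XC -> AI -> OI -> CY -> MK -> MM -> HT -> OX -> AT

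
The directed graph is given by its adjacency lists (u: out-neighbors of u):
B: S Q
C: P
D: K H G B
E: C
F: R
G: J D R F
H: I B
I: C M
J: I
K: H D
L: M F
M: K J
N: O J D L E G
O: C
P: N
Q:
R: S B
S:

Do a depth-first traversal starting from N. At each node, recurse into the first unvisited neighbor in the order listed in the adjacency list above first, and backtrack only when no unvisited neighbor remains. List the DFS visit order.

N, O, C, P, J, I, M, K, H, B, S, Q, D, G, R, F, L, E

Visit N
N → O
O → C
C → P
N → J
J → I
I → M
M → K
K → H
H → B
B → S
B → Q
K → D
D → G
G → R
G → F
N → L
N → E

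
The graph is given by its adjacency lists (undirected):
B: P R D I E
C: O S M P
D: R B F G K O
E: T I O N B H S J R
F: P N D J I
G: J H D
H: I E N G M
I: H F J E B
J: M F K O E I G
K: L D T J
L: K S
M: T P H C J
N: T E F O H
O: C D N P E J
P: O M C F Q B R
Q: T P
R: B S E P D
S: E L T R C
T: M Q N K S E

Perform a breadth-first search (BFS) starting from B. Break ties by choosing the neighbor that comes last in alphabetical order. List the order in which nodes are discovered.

Visit B; enqueue R, P, I, E, D → queue [R, P, I, E, D]
Visit R; enqueue S → queue [P, I, E, D, S]
Visit P; enqueue Q, O, M, F, C → queue [I, E, D, S, Q, O, M, F, C]
Visit I; enqueue J, H → queue [E, D, S, Q, O, M, F, C, J, H]
Visit E; enqueue T, N → queue [D, S, Q, O, M, F, C, J, H, T, N]
Visit D; enqueue K, G → queue [S, Q, O, M, F, C, J, H, T, N, K, G]
Visit S; enqueue L → queue [Q, O, M, F, C, J, H, T, N, K, G, L]
Visit Q → queue [O, M, F, C, J, H, T, N, K, G, L]
Visit O → queue [M, F, C, J, H, T, N, K, G, L]
Visit M → queue [F, C, J, H, T, N, K, G, L]
Visit F → queue [C, J, H, T, N, K, G, L]
Visit C → queue [J, H, T, N, K, G, L]
Visit J → queue [H, T, N, K, G, L]
Visit H → queue [T, N, K, G, L]
Visit T → queue [N, K, G, L]
Visit N → queue [K, G, L]
Visit K → queue [G, L]
Visit G → queue [L]
Visit L → queue []

B R P I E D S Q O M F C J H T N K G L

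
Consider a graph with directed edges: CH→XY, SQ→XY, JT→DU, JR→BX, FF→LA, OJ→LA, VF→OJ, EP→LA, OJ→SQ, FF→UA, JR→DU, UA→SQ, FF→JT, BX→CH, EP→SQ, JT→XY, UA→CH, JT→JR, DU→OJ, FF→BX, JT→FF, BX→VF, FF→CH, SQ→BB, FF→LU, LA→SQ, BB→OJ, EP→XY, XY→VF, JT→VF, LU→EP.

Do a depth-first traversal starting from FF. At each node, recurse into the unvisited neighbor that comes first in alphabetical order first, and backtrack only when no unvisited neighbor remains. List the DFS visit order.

Visit FF
FF → BX
BX → CH
CH → XY
XY → VF
VF → OJ
OJ → LA
LA → SQ
SQ → BB
FF → JT
JT → DU
JT → JR
FF → LU
LU → EP
FF → UA

FF, BX, CH, XY, VF, OJ, LA, SQ, BB, JT, DU, JR, LU, EP, UA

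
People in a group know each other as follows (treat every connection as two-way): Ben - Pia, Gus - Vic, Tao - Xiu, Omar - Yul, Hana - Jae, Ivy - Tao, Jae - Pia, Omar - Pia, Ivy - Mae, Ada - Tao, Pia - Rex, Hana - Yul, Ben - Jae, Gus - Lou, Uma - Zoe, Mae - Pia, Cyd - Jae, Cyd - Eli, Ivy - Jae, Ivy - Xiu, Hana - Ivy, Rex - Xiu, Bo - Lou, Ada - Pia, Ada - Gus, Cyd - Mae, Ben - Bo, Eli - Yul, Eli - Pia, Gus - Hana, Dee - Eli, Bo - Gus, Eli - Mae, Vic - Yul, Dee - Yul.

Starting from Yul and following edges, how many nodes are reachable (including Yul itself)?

19

BFS from Yul visits: Yul, Vic, Omar, Hana, Eli, Dee, Gus, Pia, Jae, Ivy, Mae, Cyd, Lou, Bo, Ada, Rex, Ben, Xiu, Tao
Reachable nodes: 19 of 21 total.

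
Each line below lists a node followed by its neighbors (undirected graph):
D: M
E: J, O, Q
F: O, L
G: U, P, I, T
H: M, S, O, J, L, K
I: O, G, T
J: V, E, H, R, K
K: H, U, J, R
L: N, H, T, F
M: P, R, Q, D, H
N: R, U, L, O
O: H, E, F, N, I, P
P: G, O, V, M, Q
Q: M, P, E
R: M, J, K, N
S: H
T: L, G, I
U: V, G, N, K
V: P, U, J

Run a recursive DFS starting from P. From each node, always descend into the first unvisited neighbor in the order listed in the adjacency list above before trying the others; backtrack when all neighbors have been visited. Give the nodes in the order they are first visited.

Visit P
P → G
G → U
U → V
V → J
J → E
E → O
O → H
H → M
M → R
R → K
R → N
N → L
L → T
T → I
L → F
M → Q
M → D
H → S

P G U V J E O H M R K N L T I F Q D S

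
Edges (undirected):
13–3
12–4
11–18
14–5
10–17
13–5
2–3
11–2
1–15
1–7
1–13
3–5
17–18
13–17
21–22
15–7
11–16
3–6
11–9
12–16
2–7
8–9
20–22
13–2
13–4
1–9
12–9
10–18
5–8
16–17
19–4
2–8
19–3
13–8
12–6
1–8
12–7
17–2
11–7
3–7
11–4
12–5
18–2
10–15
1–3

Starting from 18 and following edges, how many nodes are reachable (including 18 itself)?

19

BFS from 18 visits: 18, 2, 10, 11, 17, 3, 7, 8, 13, 15, 4, 9, 16, 1, 5, 6, 19, 12, 14
Reachable nodes: 19 of 22 total.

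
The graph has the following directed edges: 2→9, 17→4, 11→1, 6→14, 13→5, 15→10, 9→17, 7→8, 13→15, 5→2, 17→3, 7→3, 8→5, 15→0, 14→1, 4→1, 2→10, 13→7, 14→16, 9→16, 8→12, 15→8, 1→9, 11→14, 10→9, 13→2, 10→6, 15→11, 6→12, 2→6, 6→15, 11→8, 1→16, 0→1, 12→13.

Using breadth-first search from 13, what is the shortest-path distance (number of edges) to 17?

Level 0: 13
Level 1: 2, 5, 7, 15
Level 2: 0, 3, 6, 8, 9, 10, 11
Level 3: 1, 12, 14, 16, 17
Level 4: 4
17 first appears at level 3.

3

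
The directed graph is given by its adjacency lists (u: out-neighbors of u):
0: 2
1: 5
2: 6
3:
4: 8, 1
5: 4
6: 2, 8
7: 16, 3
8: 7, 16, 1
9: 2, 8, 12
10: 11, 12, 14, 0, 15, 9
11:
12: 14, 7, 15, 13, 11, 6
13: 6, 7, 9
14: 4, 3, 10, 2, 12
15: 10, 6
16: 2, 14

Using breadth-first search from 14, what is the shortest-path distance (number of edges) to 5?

3

Level 0: 14
Level 1: 2, 3, 4, 10, 12
Level 2: 0, 1, 6, 7, 8, 9, 11, 13, 15
Level 3: 5, 16
5 first appears at level 3.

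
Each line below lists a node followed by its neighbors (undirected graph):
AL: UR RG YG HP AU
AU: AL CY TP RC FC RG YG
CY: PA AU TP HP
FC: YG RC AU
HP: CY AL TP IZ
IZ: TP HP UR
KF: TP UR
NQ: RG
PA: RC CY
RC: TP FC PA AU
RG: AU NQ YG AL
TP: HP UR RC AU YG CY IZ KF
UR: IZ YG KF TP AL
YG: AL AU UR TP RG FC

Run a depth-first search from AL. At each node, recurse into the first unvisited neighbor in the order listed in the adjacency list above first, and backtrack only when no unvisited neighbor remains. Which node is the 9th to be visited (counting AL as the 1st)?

Visit AL
AL → UR
UR → IZ
IZ → TP
TP → HP
HP → CY
CY → PA
PA → RC
RC → FC
FC → YG
YG → AU
AU → RG
RG → NQ
TP → KF

Visit order: AL, UR, IZ, TP, HP, CY, PA, RC, FC, YG, AU, RG, NQ, KF

FC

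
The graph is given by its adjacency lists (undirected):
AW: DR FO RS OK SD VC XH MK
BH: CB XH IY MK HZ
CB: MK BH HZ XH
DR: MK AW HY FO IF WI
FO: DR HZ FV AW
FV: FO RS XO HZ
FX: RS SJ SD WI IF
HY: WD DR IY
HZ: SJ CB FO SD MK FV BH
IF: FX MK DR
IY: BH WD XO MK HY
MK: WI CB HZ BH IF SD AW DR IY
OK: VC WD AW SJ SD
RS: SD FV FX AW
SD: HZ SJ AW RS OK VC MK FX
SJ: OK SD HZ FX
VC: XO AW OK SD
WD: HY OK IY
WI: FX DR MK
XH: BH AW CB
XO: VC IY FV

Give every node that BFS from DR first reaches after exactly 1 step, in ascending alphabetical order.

AW, FO, HY, IF, MK, WI

Level 0: DR
Level 1: AW, FO, HY, IF, MK, WI
Level 2: BH, CB, FV, FX, HZ, IY, OK, RS, SD, VC, WD, XH
Level 3: SJ, XO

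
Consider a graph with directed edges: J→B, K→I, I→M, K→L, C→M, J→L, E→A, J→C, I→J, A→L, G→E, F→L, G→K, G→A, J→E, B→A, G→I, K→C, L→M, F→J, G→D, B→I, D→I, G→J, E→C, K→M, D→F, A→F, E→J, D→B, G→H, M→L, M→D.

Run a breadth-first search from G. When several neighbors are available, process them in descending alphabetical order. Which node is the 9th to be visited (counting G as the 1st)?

M

Visit G; enqueue K, J, I, H, E, D, A → queue [K, J, I, H, E, D, A]
Visit K; enqueue M, L, C → queue [J, I, H, E, D, A, M, L, C]
Visit J; enqueue B → queue [I, H, E, D, A, M, L, C, B]
Visit I → queue [H, E, D, A, M, L, C, B]
Visit H → queue [E, D, A, M, L, C, B]
Visit E → queue [D, A, M, L, C, B]
Visit D; enqueue F → queue [A, M, L, C, B, F]
Visit A → queue [M, L, C, B, F]
Visit M → queue [L, C, B, F]
Visit L → queue [C, B, F]
Visit C → queue [B, F]
Visit B → queue [F]
Visit F → queue []

Visit order: G, K, J, I, H, E, D, A, M, L, C, B, F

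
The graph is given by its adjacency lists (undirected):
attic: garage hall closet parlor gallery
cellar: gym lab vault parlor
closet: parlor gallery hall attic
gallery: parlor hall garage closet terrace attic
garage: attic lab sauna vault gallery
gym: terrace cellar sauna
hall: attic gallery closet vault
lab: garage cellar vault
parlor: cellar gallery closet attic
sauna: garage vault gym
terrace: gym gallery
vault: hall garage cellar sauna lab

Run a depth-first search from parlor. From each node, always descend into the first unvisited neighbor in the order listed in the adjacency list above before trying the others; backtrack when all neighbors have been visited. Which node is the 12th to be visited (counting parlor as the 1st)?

Visit parlor
parlor → cellar
cellar → gym
gym → terrace
terrace → gallery
gallery → hall
hall → attic
attic → garage
garage → lab
lab → vault
vault → sauna
attic → closet

Visit order: parlor, cellar, gym, terrace, gallery, hall, attic, garage, lab, vault, sauna, closet

closet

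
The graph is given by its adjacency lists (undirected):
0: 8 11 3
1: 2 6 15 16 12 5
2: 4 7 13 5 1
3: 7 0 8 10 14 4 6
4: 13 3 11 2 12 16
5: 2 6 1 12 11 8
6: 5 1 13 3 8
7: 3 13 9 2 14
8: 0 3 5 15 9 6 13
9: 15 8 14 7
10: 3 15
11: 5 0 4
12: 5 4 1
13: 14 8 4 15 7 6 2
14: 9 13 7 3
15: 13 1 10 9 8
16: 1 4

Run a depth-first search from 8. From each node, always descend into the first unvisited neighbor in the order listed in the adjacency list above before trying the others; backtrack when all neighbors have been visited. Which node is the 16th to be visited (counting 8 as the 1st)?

Visit 8
8 → 0
0 → 11
11 → 5
5 → 2
2 → 4
4 → 13
13 → 14
14 → 9
9 → 15
15 → 1
1 → 6
6 → 3
3 → 7
3 → 10
1 → 16
1 → 12

Visit order: 8, 0, 11, 5, 2, 4, 13, 14, 9, 15, 1, 6, 3, 7, 10, 16, 12

16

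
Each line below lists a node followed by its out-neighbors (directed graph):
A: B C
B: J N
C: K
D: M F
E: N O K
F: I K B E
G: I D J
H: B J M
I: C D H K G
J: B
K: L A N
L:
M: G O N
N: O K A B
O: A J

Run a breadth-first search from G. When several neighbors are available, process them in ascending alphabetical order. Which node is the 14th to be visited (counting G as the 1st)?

Visit G; enqueue D, I, J → queue [D, I, J]
Visit D; enqueue F, M → queue [I, J, F, M]
Visit I; enqueue C, H, K → queue [J, F, M, C, H, K]
Visit J; enqueue B → queue [F, M, C, H, K, B]
Visit F; enqueue E → queue [M, C, H, K, B, E]
Visit M; enqueue N, O → queue [C, H, K, B, E, N, O]
Visit C → queue [H, K, B, E, N, O]
Visit H → queue [K, B, E, N, O]
Visit K; enqueue A, L → queue [B, E, N, O, A, L]
Visit B → queue [E, N, O, A, L]
Visit E → queue [N, O, A, L]
Visit N → queue [O, A, L]
Visit O → queue [A, L]
Visit A → queue [L]
Visit L → queue []

Visit order: G, D, I, J, F, M, C, H, K, B, E, N, O, A, L

A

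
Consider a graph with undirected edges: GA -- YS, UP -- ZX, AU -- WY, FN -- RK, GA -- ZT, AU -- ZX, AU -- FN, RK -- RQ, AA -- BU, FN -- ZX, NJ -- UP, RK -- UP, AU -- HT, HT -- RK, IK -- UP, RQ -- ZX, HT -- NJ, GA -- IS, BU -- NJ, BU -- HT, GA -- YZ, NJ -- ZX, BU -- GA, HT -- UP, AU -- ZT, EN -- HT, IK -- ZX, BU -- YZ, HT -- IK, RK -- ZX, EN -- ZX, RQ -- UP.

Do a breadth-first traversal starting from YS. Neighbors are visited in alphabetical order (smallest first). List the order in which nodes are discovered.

YS -> GA -> BU -> IS -> YZ -> ZT -> AA -> HT -> NJ -> AU -> EN -> IK -> RK -> UP -> ZX -> FN -> WY -> RQ

Visit YS; enqueue GA → queue [GA]
Visit GA; enqueue BU, IS, YZ, ZT → queue [BU, IS, YZ, ZT]
Visit BU; enqueue AA, HT, NJ → queue [IS, YZ, ZT, AA, HT, NJ]
Visit IS → queue [YZ, ZT, AA, HT, NJ]
Visit YZ → queue [ZT, AA, HT, NJ]
Visit ZT; enqueue AU → queue [AA, HT, NJ, AU]
Visit AA → queue [HT, NJ, AU]
Visit HT; enqueue EN, IK, RK, UP → queue [NJ, AU, EN, IK, RK, UP]
Visit NJ; enqueue ZX → queue [AU, EN, IK, RK, UP, ZX]
Visit AU; enqueue FN, WY → queue [EN, IK, RK, UP, ZX, FN, WY]
Visit EN → queue [IK, RK, UP, ZX, FN, WY]
Visit IK → queue [RK, UP, ZX, FN, WY]
Visit RK; enqueue RQ → queue [UP, ZX, FN, WY, RQ]
Visit UP → queue [ZX, FN, WY, RQ]
Visit ZX → queue [FN, WY, RQ]
Visit FN → queue [WY, RQ]
Visit WY → queue [RQ]
Visit RQ → queue []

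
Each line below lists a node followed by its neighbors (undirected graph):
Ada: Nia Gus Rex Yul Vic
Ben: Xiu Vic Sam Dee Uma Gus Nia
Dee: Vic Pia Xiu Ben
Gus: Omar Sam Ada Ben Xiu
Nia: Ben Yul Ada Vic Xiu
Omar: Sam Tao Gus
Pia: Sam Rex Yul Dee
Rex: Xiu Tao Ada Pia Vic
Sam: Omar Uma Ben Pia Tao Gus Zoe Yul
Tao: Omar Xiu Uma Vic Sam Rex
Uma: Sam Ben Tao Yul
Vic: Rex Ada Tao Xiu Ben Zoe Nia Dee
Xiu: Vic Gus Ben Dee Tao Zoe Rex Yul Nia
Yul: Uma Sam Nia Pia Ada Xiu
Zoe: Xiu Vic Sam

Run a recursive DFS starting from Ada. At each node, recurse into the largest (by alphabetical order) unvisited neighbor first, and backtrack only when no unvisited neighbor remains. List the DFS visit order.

Visit Ada
Ada → Yul
Yul → Xiu
Xiu → Zoe
Zoe → Vic
Vic → Tao
Tao → Uma
Uma → Sam
Sam → Pia
Pia → Rex
Pia → Dee
Dee → Ben
Ben → Nia
Ben → Gus
Gus → Omar

Ada → Yul → Xiu → Zoe → Vic → Tao → Uma → Sam → Pia → Rex → Dee → Ben → Nia → Gus → Omar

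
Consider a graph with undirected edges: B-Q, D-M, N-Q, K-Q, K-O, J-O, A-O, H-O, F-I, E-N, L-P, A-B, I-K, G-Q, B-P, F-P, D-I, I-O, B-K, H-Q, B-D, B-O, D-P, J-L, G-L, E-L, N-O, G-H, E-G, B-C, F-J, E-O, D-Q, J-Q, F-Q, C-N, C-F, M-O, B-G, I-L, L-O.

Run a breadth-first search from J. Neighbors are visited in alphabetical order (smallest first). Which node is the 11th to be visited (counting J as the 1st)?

A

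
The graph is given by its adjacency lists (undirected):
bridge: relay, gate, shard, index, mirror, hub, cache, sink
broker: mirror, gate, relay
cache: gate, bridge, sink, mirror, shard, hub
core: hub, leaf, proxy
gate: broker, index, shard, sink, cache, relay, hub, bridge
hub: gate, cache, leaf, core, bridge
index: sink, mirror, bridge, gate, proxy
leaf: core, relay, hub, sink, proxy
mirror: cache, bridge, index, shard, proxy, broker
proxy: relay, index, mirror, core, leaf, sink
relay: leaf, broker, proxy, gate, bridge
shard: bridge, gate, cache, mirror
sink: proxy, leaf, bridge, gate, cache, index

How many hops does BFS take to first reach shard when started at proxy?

2

Level 0: proxy
Level 1: core, index, leaf, mirror, relay, sink
Level 2: bridge, broker, cache, gate, hub, shard
shard first appears at level 2.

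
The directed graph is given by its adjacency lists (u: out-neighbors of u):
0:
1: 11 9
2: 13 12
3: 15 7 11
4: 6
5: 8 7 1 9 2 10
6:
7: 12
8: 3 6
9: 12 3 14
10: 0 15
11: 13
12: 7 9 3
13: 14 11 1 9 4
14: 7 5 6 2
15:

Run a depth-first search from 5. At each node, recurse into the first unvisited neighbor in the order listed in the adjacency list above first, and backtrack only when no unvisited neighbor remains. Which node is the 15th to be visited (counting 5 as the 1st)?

10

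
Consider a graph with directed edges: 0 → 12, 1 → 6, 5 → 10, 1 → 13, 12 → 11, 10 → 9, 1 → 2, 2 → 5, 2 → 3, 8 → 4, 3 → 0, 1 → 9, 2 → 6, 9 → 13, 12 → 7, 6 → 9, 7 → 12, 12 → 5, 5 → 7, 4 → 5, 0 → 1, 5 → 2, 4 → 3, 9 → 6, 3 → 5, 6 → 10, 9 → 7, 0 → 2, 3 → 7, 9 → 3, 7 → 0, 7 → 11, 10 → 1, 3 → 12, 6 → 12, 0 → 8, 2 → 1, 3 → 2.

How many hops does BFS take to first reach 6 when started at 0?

2

Level 0: 0
Level 1: 1, 2, 8, 12
Level 2: 3, 4, 5, 6, 7, 9, 11, 13
Level 3: 10
6 first appears at level 2.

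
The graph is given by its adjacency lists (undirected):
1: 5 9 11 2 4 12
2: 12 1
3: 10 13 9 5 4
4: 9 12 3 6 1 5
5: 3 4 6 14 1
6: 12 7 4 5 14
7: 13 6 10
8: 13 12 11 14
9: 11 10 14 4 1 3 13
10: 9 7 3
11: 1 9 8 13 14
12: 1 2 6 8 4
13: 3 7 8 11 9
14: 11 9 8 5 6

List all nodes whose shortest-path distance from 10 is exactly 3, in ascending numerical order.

2, 8, 12

Level 0: 10
Level 1: 3, 7, 9
Level 2: 1, 4, 5, 6, 11, 13, 14
Level 3: 2, 8, 12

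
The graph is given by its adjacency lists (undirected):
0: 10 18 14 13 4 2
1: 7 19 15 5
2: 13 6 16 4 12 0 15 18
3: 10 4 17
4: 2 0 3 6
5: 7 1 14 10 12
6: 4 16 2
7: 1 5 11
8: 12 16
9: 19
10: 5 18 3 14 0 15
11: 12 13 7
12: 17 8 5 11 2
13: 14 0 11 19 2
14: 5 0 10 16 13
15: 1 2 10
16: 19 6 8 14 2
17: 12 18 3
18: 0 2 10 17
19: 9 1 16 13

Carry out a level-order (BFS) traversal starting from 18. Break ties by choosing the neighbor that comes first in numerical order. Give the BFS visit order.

18, 0, 2, 10, 17, 4, 13, 14, 6, 12, 15, 16, 3, 5, 11, 19, 8, 1, 7, 9

Visit 18; enqueue 0, 2, 10, 17 → queue [0, 2, 10, 17]
Visit 0; enqueue 4, 13, 14 → queue [2, 10, 17, 4, 13, 14]
Visit 2; enqueue 6, 12, 15, 16 → queue [10, 17, 4, 13, 14, 6, 12, 15, 16]
Visit 10; enqueue 3, 5 → queue [17, 4, 13, 14, 6, 12, 15, 16, 3, 5]
Visit 17 → queue [4, 13, 14, 6, 12, 15, 16, 3, 5]
Visit 4 → queue [13, 14, 6, 12, 15, 16, 3, 5]
Visit 13; enqueue 11, 19 → queue [14, 6, 12, 15, 16, 3, 5, 11, 19]
Visit 14 → queue [6, 12, 15, 16, 3, 5, 11, 19]
Visit 6 → queue [12, 15, 16, 3, 5, 11, 19]
Visit 12; enqueue 8 → queue [15, 16, 3, 5, 11, 19, 8]
Visit 15; enqueue 1 → queue [16, 3, 5, 11, 19, 8, 1]
Visit 16 → queue [3, 5, 11, 19, 8, 1]
Visit 3 → queue [5, 11, 19, 8, 1]
Visit 5; enqueue 7 → queue [11, 19, 8, 1, 7]
Visit 11 → queue [19, 8, 1, 7]
Visit 19; enqueue 9 → queue [8, 1, 7, 9]
Visit 8 → queue [1, 7, 9]
Visit 1 → queue [7, 9]
Visit 7 → queue [9]
Visit 9 → queue []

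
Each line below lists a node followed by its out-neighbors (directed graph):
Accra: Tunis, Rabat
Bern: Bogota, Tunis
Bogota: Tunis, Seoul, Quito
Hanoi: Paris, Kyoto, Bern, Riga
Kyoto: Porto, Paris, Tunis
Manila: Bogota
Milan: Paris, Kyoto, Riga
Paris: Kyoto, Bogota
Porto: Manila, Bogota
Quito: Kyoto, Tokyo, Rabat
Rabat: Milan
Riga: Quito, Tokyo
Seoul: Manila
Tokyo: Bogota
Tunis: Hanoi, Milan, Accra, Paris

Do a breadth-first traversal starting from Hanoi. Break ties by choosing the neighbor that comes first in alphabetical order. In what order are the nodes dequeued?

Visit Hanoi; enqueue Bern, Kyoto, Paris, Riga → queue [Bern, Kyoto, Paris, Riga]
Visit Bern; enqueue Bogota, Tunis → queue [Kyoto, Paris, Riga, Bogota, Tunis]
Visit Kyoto; enqueue Porto → queue [Paris, Riga, Bogota, Tunis, Porto]
Visit Paris → queue [Riga, Bogota, Tunis, Porto]
Visit Riga; enqueue Quito, Tokyo → queue [Bogota, Tunis, Porto, Quito, Tokyo]
Visit Bogota; enqueue Seoul → queue [Tunis, Porto, Quito, Tokyo, Seoul]
Visit Tunis; enqueue Accra, Milan → queue [Porto, Quito, Tokyo, Seoul, Accra, Milan]
Visit Porto; enqueue Manila → queue [Quito, Tokyo, Seoul, Accra, Milan, Manila]
Visit Quito; enqueue Rabat → queue [Tokyo, Seoul, Accra, Milan, Manila, Rabat]
Visit Tokyo → queue [Seoul, Accra, Milan, Manila, Rabat]
Visit Seoul → queue [Accra, Milan, Manila, Rabat]
Visit Accra → queue [Milan, Manila, Rabat]
Visit Milan → queue [Manila, Rabat]
Visit Manila → queue [Rabat]
Visit Rabat → queue []

Hanoi -> Bern -> Kyoto -> Paris -> Riga -> Bogota -> Tunis -> Porto -> Quito -> Tokyo -> Seoul -> Accra -> Milan -> Manila -> Rabat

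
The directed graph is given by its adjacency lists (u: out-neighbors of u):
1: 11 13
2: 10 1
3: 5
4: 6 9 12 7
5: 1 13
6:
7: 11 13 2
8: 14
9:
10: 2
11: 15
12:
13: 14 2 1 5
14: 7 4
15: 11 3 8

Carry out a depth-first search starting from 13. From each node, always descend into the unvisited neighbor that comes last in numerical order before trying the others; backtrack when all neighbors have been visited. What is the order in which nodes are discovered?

13 -> 14 -> 7 -> 11 -> 15 -> 8 -> 3 -> 5 -> 1 -> 2 -> 10 -> 4 -> 12 -> 9 -> 6

Visit 13
13 → 14
14 → 7
7 → 11
11 → 15
15 → 8
15 → 3
3 → 5
5 → 1
7 → 2
2 → 10
14 → 4
4 → 12
4 → 9
4 → 6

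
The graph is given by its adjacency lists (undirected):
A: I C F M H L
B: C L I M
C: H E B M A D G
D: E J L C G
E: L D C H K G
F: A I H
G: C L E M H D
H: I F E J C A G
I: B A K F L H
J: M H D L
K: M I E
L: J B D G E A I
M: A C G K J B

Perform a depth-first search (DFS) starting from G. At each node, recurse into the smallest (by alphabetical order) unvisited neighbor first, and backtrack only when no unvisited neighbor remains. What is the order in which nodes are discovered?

G → C → A → F → H → E → D → J → L → B → I → K → M

Visit G
G → C
C → A
A → F
F → H
H → E
E → D
D → J
J → L
L → B
B → I
I → K
K → M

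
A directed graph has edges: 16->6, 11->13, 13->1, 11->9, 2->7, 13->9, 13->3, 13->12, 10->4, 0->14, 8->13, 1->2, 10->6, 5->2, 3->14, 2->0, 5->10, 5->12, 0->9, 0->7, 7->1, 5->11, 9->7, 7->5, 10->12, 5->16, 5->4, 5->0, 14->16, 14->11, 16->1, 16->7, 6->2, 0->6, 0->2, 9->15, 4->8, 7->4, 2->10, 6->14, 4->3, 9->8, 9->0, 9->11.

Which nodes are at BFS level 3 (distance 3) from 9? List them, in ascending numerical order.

Level 0: 9
Level 1: 0, 7, 8, 11, 15
Level 2: 1, 2, 4, 5, 6, 13, 14
Level 3: 3, 10, 12, 16

3, 10, 12, 16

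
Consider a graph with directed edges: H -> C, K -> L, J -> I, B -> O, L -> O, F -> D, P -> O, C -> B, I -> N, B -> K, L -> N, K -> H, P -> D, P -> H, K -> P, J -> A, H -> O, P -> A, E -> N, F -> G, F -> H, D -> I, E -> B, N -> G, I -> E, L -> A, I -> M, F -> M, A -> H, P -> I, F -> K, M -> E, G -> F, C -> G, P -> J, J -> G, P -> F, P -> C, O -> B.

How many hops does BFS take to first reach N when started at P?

2

Level 0: P
Level 1: A, C, D, F, H, I, J, O
Level 2: B, E, G, K, M, N
Level 3: L
N first appears at level 2.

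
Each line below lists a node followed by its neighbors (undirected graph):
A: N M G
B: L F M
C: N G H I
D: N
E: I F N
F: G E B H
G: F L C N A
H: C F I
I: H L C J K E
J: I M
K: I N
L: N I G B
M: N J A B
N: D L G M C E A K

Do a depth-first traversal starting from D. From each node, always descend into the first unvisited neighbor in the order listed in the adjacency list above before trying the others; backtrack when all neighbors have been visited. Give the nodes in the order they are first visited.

D → N → L → I → H → C → G → F → E → B → M → J → A → K

Visit D
D → N
N → L
L → I
I → H
H → C
C → G
G → F
F → E
F → B
B → M
M → J
M → A
I → K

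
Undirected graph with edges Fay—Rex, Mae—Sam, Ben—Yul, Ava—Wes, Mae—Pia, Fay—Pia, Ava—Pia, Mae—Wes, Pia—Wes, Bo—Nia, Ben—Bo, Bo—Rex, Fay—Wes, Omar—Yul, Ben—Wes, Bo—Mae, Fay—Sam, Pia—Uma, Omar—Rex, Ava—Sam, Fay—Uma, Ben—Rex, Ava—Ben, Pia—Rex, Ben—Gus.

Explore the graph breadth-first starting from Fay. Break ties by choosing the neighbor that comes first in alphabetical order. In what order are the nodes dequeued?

Visit Fay; enqueue Pia, Rex, Sam, Uma, Wes → queue [Pia, Rex, Sam, Uma, Wes]
Visit Pia; enqueue Ava, Mae → queue [Rex, Sam, Uma, Wes, Ava, Mae]
Visit Rex; enqueue Ben, Bo, Omar → queue [Sam, Uma, Wes, Ava, Mae, Ben, Bo, Omar]
Visit Sam → queue [Uma, Wes, Ava, Mae, Ben, Bo, Omar]
Visit Uma → queue [Wes, Ava, Mae, Ben, Bo, Omar]
Visit Wes → queue [Ava, Mae, Ben, Bo, Omar]
Visit Ava → queue [Mae, Ben, Bo, Omar]
Visit Mae → queue [Ben, Bo, Omar]
Visit Ben; enqueue Gus, Yul → queue [Bo, Omar, Gus, Yul]
Visit Bo; enqueue Nia → queue [Omar, Gus, Yul, Nia]
Visit Omar → queue [Gus, Yul, Nia]
Visit Gus → queue [Yul, Nia]
Visit Yul → queue [Nia]
Visit Nia → queue []

Fay -> Pia -> Rex -> Sam -> Uma -> Wes -> Ava -> Mae -> Ben -> Bo -> Omar -> Gus -> Yul -> Nia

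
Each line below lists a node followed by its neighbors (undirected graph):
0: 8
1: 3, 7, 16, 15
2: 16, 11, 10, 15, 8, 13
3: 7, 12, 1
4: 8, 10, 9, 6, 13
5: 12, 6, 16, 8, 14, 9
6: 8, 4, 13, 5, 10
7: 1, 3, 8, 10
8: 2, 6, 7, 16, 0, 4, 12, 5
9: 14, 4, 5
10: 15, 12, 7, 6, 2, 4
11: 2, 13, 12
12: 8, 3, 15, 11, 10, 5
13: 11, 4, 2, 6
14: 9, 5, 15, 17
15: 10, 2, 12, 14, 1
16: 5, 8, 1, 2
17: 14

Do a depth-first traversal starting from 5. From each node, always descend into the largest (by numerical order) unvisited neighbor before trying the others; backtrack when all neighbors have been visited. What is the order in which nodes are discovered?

5 -> 16 -> 8 -> 12 -> 15 -> 14 -> 17 -> 9 -> 4 -> 13 -> 11 -> 2 -> 10 -> 7 -> 3 -> 1 -> 6 -> 0

Visit 5
5 → 16
16 → 8
8 → 12
12 → 15
15 → 14
14 → 17
14 → 9
9 → 4
4 → 13
13 → 11
11 → 2
2 → 10
10 → 7
7 → 3
3 → 1
10 → 6
8 → 0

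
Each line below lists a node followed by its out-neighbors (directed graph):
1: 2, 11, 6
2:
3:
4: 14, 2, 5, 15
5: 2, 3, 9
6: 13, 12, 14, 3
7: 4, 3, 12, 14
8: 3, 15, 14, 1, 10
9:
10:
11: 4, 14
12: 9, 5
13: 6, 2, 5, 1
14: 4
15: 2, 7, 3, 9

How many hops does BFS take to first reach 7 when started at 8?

2

Level 0: 8
Level 1: 1, 3, 10, 14, 15
Level 2: 2, 4, 6, 7, 9, 11
Level 3: 5, 12, 13
7 first appears at level 2.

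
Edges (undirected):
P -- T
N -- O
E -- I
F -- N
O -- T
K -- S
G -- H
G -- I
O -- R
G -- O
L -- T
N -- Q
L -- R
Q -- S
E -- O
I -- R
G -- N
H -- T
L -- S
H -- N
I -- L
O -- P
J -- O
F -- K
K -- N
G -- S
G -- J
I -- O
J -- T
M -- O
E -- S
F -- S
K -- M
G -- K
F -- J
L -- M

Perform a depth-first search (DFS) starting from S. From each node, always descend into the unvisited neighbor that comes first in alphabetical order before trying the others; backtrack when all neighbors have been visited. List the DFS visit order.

Visit S
S → E
E → I
I → G
G → H
H → N
N → F
F → J
J → O
O → M
M → K
M → L
L → R
L → T
T → P
N → Q

S E I G H N F J O M K L R T P Q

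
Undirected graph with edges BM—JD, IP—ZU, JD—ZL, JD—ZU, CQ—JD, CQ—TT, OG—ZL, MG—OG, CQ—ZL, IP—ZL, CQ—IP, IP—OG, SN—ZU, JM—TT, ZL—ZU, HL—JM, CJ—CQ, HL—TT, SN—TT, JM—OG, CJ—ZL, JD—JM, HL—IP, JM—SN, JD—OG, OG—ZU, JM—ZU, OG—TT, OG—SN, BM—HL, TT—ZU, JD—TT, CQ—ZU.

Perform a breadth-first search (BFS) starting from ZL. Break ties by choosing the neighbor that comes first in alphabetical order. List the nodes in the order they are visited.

ZL → CJ → CQ → IP → JD → OG → ZU → TT → HL → BM → JM → MG → SN

Visit ZL; enqueue CJ, CQ, IP, JD, OG, ZU → queue [CJ, CQ, IP, JD, OG, ZU]
Visit CJ → queue [CQ, IP, JD, OG, ZU]
Visit CQ; enqueue TT → queue [IP, JD, OG, ZU, TT]
Visit IP; enqueue HL → queue [JD, OG, ZU, TT, HL]
Visit JD; enqueue BM, JM → queue [OG, ZU, TT, HL, BM, JM]
Visit OG; enqueue MG, SN → queue [ZU, TT, HL, BM, JM, MG, SN]
Visit ZU → queue [TT, HL, BM, JM, MG, SN]
Visit TT → queue [HL, BM, JM, MG, SN]
Visit HL → queue [BM, JM, MG, SN]
Visit BM → queue [JM, MG, SN]
Visit JM → queue [MG, SN]
Visit MG → queue [SN]
Visit SN → queue []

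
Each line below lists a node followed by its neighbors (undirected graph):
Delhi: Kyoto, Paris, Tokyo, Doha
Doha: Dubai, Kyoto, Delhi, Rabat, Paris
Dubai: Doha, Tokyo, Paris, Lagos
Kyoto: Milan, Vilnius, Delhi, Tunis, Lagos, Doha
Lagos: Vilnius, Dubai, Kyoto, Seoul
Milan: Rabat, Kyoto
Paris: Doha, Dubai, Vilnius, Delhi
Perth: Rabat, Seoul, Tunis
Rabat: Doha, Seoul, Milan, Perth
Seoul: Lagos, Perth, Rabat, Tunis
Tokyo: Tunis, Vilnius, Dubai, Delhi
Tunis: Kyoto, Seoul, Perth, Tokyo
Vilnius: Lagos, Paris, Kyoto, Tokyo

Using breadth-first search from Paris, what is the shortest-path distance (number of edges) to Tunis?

3

Level 0: Paris
Level 1: Delhi, Doha, Dubai, Vilnius
Level 2: Kyoto, Lagos, Rabat, Tokyo
Level 3: Milan, Perth, Seoul, Tunis
Tunis first appears at level 3.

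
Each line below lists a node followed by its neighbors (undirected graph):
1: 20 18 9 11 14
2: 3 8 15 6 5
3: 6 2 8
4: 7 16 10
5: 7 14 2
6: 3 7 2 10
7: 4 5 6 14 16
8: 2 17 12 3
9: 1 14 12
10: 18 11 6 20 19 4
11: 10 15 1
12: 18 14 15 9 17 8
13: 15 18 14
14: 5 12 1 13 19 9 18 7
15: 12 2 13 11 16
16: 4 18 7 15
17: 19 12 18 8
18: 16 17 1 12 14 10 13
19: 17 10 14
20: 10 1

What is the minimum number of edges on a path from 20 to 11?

2

Level 0: 20
Level 1: 1, 10
Level 2: 4, 6, 9, 11, 14, 18, 19
Level 3: 2, 3, 5, 7, 12, 13, 15, 16, 17
Level 4: 8
11 first appears at level 2.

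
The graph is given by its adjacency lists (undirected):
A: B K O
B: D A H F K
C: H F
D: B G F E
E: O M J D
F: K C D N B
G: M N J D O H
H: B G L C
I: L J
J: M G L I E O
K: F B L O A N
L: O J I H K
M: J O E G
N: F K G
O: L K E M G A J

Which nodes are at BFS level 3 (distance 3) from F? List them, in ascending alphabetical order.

Level 0: F
Level 1: B, C, D, K, N
Level 2: A, E, G, H, L, O
Level 3: I, J, M

I, J, M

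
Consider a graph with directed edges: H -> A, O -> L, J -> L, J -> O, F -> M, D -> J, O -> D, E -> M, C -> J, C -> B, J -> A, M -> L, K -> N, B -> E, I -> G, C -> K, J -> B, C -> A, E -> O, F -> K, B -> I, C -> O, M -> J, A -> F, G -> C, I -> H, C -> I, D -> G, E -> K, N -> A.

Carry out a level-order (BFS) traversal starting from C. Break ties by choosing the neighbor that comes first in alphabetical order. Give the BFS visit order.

C → A → B → I → J → K → O → F → E → G → H → L → N → D → M

Visit C; enqueue A, B, I, J, K, O → queue [A, B, I, J, K, O]
Visit A; enqueue F → queue [B, I, J, K, O, F]
Visit B; enqueue E → queue [I, J, K, O, F, E]
Visit I; enqueue G, H → queue [J, K, O, F, E, G, H]
Visit J; enqueue L → queue [K, O, F, E, G, H, L]
Visit K; enqueue N → queue [O, F, E, G, H, L, N]
Visit O; enqueue D → queue [F, E, G, H, L, N, D]
Visit F; enqueue M → queue [E, G, H, L, N, D, M]
Visit E → queue [G, H, L, N, D, M]
Visit G → queue [H, L, N, D, M]
Visit H → queue [L, N, D, M]
Visit L → queue [N, D, M]
Visit N → queue [D, M]
Visit D → queue [M]
Visit M → queue []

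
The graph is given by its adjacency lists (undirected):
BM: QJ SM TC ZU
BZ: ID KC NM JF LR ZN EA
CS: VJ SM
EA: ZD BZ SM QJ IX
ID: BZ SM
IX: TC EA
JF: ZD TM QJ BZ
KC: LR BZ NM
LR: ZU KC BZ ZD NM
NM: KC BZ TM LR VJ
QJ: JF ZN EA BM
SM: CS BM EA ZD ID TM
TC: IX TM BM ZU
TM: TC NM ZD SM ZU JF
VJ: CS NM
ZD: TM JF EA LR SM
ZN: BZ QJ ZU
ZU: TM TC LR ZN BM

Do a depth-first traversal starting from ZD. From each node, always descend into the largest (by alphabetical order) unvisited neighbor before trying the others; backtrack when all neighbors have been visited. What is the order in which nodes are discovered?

Visit ZD
ZD → TM
TM → ZU
ZU → ZN
ZN → QJ
QJ → JF
JF → BZ
BZ → NM
NM → VJ
VJ → CS
CS → SM
SM → ID
SM → EA
EA → IX
IX → TC
TC → BM
NM → LR
LR → KC

ZD → TM → ZU → ZN → QJ → JF → BZ → NM → VJ → CS → SM → ID → EA → IX → TC → BM → LR → KC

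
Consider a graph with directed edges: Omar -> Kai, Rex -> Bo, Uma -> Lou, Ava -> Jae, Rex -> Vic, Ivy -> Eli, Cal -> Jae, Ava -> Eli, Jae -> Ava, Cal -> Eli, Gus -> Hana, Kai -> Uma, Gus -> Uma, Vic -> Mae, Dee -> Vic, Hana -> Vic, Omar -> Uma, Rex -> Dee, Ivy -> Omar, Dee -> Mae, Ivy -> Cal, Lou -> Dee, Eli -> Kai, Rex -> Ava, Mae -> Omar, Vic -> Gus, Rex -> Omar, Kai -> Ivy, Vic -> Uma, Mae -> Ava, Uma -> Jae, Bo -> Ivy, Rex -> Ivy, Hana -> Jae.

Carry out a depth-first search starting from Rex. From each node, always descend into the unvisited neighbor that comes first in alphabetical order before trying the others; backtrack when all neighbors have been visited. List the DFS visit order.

Rex → Ava → Eli → Kai → Ivy → Cal → Jae → Omar → Uma → Lou → Dee → Mae → Vic → Gus → Hana → Bo

Visit Rex
Rex → Ava
Ava → Eli
Eli → Kai
Kai → Ivy
Ivy → Cal
Cal → Jae
Ivy → Omar
Omar → Uma
Uma → Lou
Lou → Dee
Dee → Mae
Dee → Vic
Vic → Gus
Gus → Hana
Rex → Bo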